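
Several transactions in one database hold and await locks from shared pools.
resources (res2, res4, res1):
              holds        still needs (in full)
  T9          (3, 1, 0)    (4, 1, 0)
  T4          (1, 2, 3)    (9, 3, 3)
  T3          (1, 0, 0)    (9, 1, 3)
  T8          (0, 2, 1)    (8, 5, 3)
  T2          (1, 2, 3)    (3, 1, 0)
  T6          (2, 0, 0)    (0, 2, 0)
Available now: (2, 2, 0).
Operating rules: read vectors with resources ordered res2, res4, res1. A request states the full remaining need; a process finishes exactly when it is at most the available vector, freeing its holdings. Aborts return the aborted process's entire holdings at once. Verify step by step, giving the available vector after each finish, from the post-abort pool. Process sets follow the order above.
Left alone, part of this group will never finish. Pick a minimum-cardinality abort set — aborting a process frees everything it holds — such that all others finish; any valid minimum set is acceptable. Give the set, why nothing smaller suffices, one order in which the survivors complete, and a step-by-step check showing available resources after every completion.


Abort T3.
Key observation: before aborting T3, T4 was permanently blocked — no order could ever run it; afterwards it completes at step 4.
Why nothing smaller works: aborting no one leaves the state deadlocked as given.
One survivor order: T6, T9, T2, T4, T8. Verifying each step (post-abort pool first):
  pool = (3, 2, 0)
  run T6 (needs (0, 2, 0), free (3, 2, 0)); after release of (2, 0, 0) the pool is (5, 2, 0)
  run T9 (needs (4, 1, 0), free (5, 2, 0)); after release of (3, 1, 0) the pool is (8, 3, 0)
  run T2 (needs (3, 1, 0), free (8, 3, 0)); after release of (1, 2, 3) the pool is (9, 5, 3)
  run T4 (needs (9, 3, 3), free (9, 5, 3)); after release of (1, 2, 3) the pool is (10, 7, 6)
  run T8 (needs (8, 5, 3), free (10, 7, 6)); after release of (0, 2, 1) the pool is (10, 9, 7)


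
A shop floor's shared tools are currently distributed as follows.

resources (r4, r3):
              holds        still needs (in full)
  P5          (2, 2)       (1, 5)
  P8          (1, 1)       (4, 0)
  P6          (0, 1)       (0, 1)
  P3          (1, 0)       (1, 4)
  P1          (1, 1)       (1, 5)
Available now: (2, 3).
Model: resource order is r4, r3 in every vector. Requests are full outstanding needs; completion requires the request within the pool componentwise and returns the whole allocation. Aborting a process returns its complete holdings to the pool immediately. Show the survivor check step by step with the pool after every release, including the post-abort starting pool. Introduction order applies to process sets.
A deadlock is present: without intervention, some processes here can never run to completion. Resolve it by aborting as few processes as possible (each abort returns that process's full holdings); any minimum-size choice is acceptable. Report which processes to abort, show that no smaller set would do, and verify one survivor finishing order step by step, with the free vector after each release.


The answer: abort P8.
Key observation: P5 had no path to completion before; after the abort of P8 ((1, 1) returned), step 2 is where it fits.
Minimality: the empty abort set fails — the state is deadlocked as it stands.
One survivor order: P6, P5, P3, P1. Check, step by step (post-abort pool first):
  pool = (3, 4)
  P6: need (0, 1) fits (3, 4); releases (0, 1), pool now (3, 5)
  P5: need (1, 5) fits (3, 5); releases (2, 2), pool now (5, 7)
  P3: need (1, 4) fits (5, 7); releases (1, 0), pool now (6, 7)
  P1: need (1, 5) fits (6, 7); releases (1, 1), pool now (7, 8)


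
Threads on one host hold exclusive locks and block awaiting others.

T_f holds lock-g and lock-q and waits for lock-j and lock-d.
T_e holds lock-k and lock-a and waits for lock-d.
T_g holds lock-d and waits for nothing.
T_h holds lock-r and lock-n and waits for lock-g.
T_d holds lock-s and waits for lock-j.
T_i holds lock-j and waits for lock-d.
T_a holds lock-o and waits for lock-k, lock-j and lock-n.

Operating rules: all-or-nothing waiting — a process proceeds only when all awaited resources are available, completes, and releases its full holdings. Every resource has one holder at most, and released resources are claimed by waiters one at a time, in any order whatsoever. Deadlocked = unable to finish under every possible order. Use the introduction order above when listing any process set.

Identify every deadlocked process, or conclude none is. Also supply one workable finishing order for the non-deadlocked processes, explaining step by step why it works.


The deadlocked set is empty.
Key observation: the wait relation is loop-free; peeling off processes with no waits unwinds the whole state.
A valid finishing order for the others: T_g, T_i, T_f, T_d, T_h, T_e, T_a.
Walking it through:
  T_g waits on nothing -> runs at once and releases lock-d
  run T_i (all its waits — lock-d — are resolved); releases lock-j
  run T_f (all its waits — lock-j and lock-d — are resolved); releases lock-g and lock-q
  run T_d (all its waits — lock-j — are resolved); releases lock-s
  run T_h (all its waits — lock-g — are resolved); releases lock-r and lock-n
  run T_e (all its waits — lock-d — are resolved); releases lock-k and lock-a
  run T_a (all its waits — lock-k, lock-j and lock-n — are resolved); releases lock-o


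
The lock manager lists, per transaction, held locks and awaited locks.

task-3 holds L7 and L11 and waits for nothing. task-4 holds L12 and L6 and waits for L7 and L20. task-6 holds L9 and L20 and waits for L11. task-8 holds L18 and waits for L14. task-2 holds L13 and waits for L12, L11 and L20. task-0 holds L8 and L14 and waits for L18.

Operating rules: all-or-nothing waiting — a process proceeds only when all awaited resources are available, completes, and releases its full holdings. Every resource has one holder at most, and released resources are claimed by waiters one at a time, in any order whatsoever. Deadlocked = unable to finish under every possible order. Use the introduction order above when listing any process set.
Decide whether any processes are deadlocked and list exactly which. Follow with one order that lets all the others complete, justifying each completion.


The deadlocked set is task-8 and task-0.
Key observation: task-8 -> task-0 -> task-8 is a circular wait — nothing in it can go first; no other process is dragged down with it.
The rest can finish in the order task-3, task-6, task-4, task-2.
Check, step by step:
  run task-3 (it waits on nothing); releases L7 and L11
  run task-6 (all its waits — L11 — are resolved); releases L9 and L20
  run task-4 (all its waits — L7 and L20 — are resolved); releases L12 and L6
  run task-2 (all its waits — L12, L11 and L20 — are resolved); releases L13


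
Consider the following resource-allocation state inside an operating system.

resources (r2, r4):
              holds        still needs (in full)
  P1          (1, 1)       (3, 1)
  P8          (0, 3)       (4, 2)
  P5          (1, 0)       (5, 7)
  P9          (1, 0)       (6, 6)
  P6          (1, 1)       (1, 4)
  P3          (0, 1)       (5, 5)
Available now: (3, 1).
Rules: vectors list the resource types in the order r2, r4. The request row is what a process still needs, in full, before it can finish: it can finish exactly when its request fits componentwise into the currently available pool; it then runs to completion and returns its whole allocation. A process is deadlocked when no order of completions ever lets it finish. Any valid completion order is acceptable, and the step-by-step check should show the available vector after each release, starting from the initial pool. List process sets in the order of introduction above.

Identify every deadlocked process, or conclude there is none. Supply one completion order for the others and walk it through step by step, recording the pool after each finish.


The deadlocked set is empty.
Key observation: P1 can run right away; the returned allocation unlocks the remaining processes in turn.
A valid finishing order for the others: P1, P8, P6, P3, P5, P9. Walking it through:
  pool = (3, 1)
  P1: need (3, 1) fits (3, 1); releases (1, 1), pool now (4, 2)
  P8: need (4, 2) fits (4, 2); releases (0, 3), pool now (4, 5)
  P6: need (1, 4) fits (4, 5); releases (1, 1), pool now (5, 6)
  P3: need (5, 5) fits (5, 6); releases (0, 1), pool now (5, 7)
  P5: need (5, 7) fits (5, 7); releases (1, 0), pool now (6, 7)
  P9: need (6, 6) fits (6, 7); releases (1, 0), pool now (7, 7)


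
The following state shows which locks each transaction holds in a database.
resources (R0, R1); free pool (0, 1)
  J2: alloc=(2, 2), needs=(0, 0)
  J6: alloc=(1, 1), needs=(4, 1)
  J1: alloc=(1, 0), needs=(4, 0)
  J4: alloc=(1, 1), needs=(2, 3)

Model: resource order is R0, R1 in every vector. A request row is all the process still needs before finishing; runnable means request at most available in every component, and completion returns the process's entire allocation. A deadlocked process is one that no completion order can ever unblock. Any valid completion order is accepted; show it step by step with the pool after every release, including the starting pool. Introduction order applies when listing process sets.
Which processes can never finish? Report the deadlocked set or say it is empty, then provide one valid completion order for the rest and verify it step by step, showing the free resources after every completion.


Deadlocked set: J6 and J1.
Key observation: even finishing J2, J4 leaves just (3, 4) free — too little R0 for any of the remaining processes.
The rest can finish in the order J2, J4. Walking it through:
  pool = (0, 1)
  J2: need (0, 0) fits (0, 1); releases (2, 2), pool now (2, 3)
  J4: need (2, 3) fits (2, 3); releases (1, 1), pool now (3, 4)
The stuck group stays short no matter what:
  J6 still needs (4, 1) but only (3, 4) is free — short on R0
  J1 still needs (4, 0) but only (3, 4) is free — short on R0


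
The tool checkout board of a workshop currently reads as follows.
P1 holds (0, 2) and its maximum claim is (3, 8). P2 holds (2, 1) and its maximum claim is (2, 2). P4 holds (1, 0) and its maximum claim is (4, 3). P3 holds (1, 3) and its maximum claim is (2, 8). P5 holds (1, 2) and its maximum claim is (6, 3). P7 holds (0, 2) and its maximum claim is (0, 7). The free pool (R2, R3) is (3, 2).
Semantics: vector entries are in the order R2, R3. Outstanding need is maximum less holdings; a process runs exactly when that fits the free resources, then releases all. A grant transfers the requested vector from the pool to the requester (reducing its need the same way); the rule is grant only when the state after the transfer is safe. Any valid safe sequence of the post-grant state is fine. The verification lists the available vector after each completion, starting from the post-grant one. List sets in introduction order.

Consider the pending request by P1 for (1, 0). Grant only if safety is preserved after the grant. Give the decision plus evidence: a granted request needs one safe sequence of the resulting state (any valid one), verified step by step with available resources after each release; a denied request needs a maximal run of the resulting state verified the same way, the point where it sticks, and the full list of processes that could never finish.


GRANT — the state after the grant stays safe, e.g. via P2, P4, P5, P3, P1, P7.
Key observation: post-grant, (2, 2) remains, and an order beginning with P2 completes everyone.
Check on the post-grant state, step by step:
  pool = (2, 2)
  P2 needs (0, 1) <= (2, 2) -> finishes; pool += (2, 1) = (4, 3)
  P4 needs (3, 3) <= (4, 3) -> finishes; pool += (1, 0) = (5, 3)
  P5 needs (5, 1) <= (5, 3) -> finishes; pool += (1, 2) = (6, 5)
  P3 needs (1, 5) <= (6, 5) -> finishes; pool += (1, 3) = (7, 8)
  P1 needs (2, 6) <= (7, 8) -> finishes; pool += (1, 2) = (8, 10)
  P7 needs (0, 5) <= (8, 10) -> finishes; pool += (0, 2) = (8, 12)


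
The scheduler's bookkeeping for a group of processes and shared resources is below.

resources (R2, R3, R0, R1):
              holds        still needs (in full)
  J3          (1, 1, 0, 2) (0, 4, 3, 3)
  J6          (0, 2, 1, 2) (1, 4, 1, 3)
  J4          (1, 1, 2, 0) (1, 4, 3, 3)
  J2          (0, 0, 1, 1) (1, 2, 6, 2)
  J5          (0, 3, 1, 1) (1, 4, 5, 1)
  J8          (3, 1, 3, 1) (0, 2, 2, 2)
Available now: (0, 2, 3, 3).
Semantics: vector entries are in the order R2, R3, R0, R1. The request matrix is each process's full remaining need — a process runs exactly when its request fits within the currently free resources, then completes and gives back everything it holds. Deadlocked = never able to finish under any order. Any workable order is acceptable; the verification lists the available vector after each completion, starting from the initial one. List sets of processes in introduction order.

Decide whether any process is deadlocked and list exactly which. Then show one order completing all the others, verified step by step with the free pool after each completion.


Deadlocked: J3, J6, J4 and J5.
Key observation: R3 is the bottleneck — with J8, J2 done the pool holds (3, 3, 7, 5), short of every remaining need.
A valid finishing order for the others: J8, J2. Check, step by step:
  pool = (0, 2, 3, 3)
  J8: need (0, 2, 2, 2) fits (0, 2, 3, 3); releases (3, 1, 3, 1), pool now (3, 3, 6, 4)
  J2: need (1, 2, 6, 2) fits (3, 3, 6, 4); releases (0, 0, 1, 1), pool now (3, 3, 7, 5)
None of the blocked processes ever fits:
  J3 still needs (0, 4, 3, 3) but only (3, 3, 7, 5) is free — short on R3
  J6 still needs (1, 4, 1, 3) but only (3, 3, 7, 5) is free — short on R3
  J4 still needs (1, 4, 3, 3) but only (3, 3, 7, 5) is free — short on R3
  J5 still needs (1, 4, 5, 1) but only (3, 3, 7, 5) is free — short on R3


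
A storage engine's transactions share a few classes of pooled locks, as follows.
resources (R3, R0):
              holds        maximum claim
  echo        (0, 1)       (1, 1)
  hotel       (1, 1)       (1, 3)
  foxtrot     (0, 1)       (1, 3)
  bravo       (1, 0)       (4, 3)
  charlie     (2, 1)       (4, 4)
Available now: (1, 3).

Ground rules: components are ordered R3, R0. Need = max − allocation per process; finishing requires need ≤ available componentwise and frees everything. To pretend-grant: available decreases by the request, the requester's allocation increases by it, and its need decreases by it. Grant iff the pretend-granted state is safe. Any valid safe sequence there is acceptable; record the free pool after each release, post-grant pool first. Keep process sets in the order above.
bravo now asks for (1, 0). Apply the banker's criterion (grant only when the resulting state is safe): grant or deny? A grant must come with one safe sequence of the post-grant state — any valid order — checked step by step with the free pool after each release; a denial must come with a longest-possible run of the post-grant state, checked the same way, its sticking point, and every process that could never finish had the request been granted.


DENY. Granting would leave the state unsafe.
Key observation: even finishing hotel, foxtrot, echo leaves just (1, 6) free — too little R3 for any of the remaining processes.
After a pretend grant, a maximal execution: hotel, foxtrot, echo — then nothing else fits. Step-by-step check:
  pool = (0, 3)
  hotel needs (0, 2) <= (0, 3) -> finishes; pool += (1, 1) = (1, 4)
  foxtrot needs (1, 2) <= (1, 4) -> finishes; pool += (0, 1) = (1, 5)
  echo needs (1, 0) <= (1, 5) -> finishes; pool += (0, 1) = (1, 6)
  blocked: bravo wants (2, 3), pool (1, 6) — not enough R3
  blocked: charlie wants (2, 3), pool (1, 6) — not enough R3
Processes that could never finish after the grant: bravo and charlie.


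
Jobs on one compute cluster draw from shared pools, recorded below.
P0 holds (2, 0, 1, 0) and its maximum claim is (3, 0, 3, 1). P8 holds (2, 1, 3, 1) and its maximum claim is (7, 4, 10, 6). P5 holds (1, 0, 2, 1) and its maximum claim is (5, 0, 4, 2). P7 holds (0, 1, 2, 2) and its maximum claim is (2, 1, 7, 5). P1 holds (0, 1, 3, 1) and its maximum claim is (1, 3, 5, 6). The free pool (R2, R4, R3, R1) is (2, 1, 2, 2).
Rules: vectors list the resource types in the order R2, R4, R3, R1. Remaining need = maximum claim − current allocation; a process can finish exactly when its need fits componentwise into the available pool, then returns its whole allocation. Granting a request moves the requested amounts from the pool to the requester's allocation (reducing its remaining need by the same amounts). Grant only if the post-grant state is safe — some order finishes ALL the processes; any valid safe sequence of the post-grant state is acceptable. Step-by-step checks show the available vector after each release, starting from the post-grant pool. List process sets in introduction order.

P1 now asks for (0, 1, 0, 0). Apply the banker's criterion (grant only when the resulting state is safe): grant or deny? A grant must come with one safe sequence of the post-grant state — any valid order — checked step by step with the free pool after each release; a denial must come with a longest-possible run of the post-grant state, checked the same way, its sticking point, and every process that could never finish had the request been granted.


GRANT — the state after the grant stays safe, e.g. via P0, P5, P7, P1, P8.
Key observation: with (2, 0, 2, 2) left after the transfer, P0 can run at once — the state stays safe.
Check on the post-grant state, step by step:
  pool = (2, 0, 2, 2)
  P0: need (1, 0, 2, 1) fits (2, 0, 2, 2); releases (2, 0, 1, 0), pool now (4, 0, 3, 2)
  P5: need (4, 0, 2, 1) fits (4, 0, 3, 2); releases (1, 0, 2, 1), pool now (5, 0, 5, 3)
  P7: need (2, 0, 5, 3) fits (5, 0, 5, 3); releases (0, 1, 2, 2), pool now (5, 1, 7, 5)
  P1: need (1, 1, 2, 5) fits (5, 1, 7, 5); releases (0, 2, 3, 1), pool now (5, 3, 10, 6)
  P8: need (5, 3, 7, 5) fits (5, 3, 10, 6); releases (2, 1, 3, 1), pool now (7, 4, 13, 7)


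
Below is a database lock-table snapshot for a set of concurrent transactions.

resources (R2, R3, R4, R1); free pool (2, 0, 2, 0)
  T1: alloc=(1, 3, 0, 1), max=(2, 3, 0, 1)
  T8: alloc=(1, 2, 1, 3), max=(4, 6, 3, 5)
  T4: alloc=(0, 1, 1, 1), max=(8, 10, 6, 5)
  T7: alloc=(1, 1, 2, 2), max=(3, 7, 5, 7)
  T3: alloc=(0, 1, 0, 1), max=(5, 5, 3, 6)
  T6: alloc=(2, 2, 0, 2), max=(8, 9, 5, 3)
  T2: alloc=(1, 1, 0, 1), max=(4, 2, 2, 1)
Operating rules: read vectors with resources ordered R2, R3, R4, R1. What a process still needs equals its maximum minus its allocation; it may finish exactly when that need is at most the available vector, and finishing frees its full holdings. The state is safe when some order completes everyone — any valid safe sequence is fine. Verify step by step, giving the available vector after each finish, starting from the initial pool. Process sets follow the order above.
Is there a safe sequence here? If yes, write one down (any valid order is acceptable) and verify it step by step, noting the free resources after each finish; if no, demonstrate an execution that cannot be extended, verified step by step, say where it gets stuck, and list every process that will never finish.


SAFE, for example via the order T1, T2, T8, T7, T6, T4, T3.
Key observation: T2 marks the first exact bind of the order: its need (3, 1, 2, 0) fits the free (3, 3, 2, 1) with zero slack on a requested resource.
Verifying each step:
  pool = (2, 0, 2, 0)
  T1: need (1, 0, 0, 0) fits (2, 0, 2, 0); releases (1, 3, 0, 1), pool now (3, 3, 2, 1)
  T2: need (3, 1, 2, 0) fits (3, 3, 2, 1); releases (1, 1, 0, 1), pool now (4, 4, 2, 2)
  T8: need (3, 4, 2, 2) fits (4, 4, 2, 2); releases (1, 2, 1, 3), pool now (5, 6, 3, 5)
  T7: need (2, 6, 3, 5) fits (5, 6, 3, 5); releases (1, 1, 2, 2), pool now (6, 7, 5, 7)
  T6: need (6, 7, 5, 1) fits (6, 7, 5, 7); releases (2, 2, 0, 2), pool now (8, 9, 5, 9)
  T4: need (8, 9, 5, 4) fits (8, 9, 5, 9); releases (0, 1, 1, 1), pool now (8, 10, 6, 10)
  T3: need (5, 4, 3, 5) fits (8, 10, 6, 10); releases (0, 1, 0, 1), pool now (8, 11, 6, 11)


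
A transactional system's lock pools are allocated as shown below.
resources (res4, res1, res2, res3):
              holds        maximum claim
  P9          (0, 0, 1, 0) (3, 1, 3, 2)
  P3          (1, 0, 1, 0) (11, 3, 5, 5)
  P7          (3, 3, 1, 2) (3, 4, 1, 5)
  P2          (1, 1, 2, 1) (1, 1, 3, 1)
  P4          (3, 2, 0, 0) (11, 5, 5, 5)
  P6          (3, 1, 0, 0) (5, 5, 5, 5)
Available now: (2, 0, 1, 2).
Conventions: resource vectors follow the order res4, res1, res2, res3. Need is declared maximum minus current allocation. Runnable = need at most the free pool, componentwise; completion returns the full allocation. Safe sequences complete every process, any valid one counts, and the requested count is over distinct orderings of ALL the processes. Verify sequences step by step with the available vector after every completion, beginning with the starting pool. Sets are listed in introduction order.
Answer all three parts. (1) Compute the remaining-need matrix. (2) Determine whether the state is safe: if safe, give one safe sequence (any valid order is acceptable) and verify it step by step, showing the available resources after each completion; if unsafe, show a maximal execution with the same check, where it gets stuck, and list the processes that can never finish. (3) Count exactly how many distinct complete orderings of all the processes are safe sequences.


(1) Outstanding need per process (order res4, res1, res2, res3):
  P9: (3, 1, 2, 2)
  P3: (10, 3, 4, 5)
  P7: (0, 1, 0, 3)
  P2: (0, 0, 1, 0)
  P4: (8, 3, 5, 5)
  P6: (2, 4, 5, 5)
(2) SAFE — a valid safe sequence is P2, P7, P9, P6, P4, P3.
Key observation: reading the order forward, P2 is the first process whose need (0, 0, 1, 0) meets the free pool (2, 0, 1, 2) exactly on a resource it requests.
Step-by-step check:
  pool = (2, 0, 1, 2)
  P2 needs (0, 0, 1, 0) <= (2, 0, 1, 2) -> finishes; pool += (1, 1, 2, 1) = (3, 1, 3, 3)
  P7 needs (0, 1, 0, 3) <= (3, 1, 3, 3) -> finishes; pool += (3, 3, 1, 2) = (6, 4, 4, 5)
  P9 needs (3, 1, 2, 2) <= (6, 4, 4, 5) -> finishes; pool += (0, 0, 1, 0) = (6, 4, 5, 5)
  P6 needs (2, 4, 5, 5) <= (6, 4, 5, 5) -> finishes; pool += (3, 1, 0, 0) = (9, 5, 5, 5)
  P4 needs (8, 3, 5, 5) <= (9, 5, 5, 5) -> finishes; pool += (3, 2, 0, 0) = (12, 7, 5, 5)
  P3 needs (10, 3, 4, 5) <= (12, 7, 5, 5) -> finishes; pool += (1, 0, 1, 0) = (13, 7, 6, 5)
(3) Exactly 2 of the possible complete orderings are safe sequences.


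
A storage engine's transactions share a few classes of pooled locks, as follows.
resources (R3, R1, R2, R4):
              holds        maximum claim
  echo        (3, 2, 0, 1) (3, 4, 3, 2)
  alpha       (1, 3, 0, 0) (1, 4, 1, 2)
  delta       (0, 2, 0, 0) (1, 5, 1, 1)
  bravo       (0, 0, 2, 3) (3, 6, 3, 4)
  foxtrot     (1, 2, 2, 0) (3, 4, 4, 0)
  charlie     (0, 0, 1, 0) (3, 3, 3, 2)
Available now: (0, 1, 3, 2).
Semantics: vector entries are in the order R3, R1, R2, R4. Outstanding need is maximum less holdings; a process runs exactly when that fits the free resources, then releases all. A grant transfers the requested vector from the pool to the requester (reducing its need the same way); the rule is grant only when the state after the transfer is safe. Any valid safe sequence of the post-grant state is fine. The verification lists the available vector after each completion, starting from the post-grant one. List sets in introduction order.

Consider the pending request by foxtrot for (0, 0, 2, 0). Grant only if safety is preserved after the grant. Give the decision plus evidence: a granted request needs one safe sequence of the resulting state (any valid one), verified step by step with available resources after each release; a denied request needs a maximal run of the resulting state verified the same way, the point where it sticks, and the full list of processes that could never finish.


DENY. Granting would leave the state unsafe.
Key observation: after alpha, delta the pool peaks at (1, 6, 1, 2), and each blocked process is short somewhere: echo on R2; bravo on R3; foxtrot on R3; charlie on R3, R2.
Pretend the grant happened; the run alpha, delta goes as far as possible. Check, step by step:
  pool = (0, 1, 1, 2)
  alpha needs (0, 1, 1, 2) <= (0, 1, 1, 2) -> finishes; pool += (1, 3, 0, 0) = (1, 4, 1, 2)
  delta needs (1, 3, 1, 1) <= (1, 4, 1, 2) -> finishes; pool += (0, 2, 0, 0) = (1, 6, 1, 2)
  echo cannot run: need (0, 2, 3, 1) vs free (1, 6, 1, 2) (insufficient R2)
  bravo cannot run: need (3, 6, 1, 1) vs free (1, 6, 1, 2) (insufficient R3)
  foxtrot cannot run: need (2, 2, 0, 0) vs free (1, 6, 1, 2) (insufficient R3)
  charlie cannot run: need (3, 3, 2, 2) vs free (1, 6, 1, 2) (insufficient R3 and R2)
Had the request been granted, echo, bravo, foxtrot and charlie could never finish.


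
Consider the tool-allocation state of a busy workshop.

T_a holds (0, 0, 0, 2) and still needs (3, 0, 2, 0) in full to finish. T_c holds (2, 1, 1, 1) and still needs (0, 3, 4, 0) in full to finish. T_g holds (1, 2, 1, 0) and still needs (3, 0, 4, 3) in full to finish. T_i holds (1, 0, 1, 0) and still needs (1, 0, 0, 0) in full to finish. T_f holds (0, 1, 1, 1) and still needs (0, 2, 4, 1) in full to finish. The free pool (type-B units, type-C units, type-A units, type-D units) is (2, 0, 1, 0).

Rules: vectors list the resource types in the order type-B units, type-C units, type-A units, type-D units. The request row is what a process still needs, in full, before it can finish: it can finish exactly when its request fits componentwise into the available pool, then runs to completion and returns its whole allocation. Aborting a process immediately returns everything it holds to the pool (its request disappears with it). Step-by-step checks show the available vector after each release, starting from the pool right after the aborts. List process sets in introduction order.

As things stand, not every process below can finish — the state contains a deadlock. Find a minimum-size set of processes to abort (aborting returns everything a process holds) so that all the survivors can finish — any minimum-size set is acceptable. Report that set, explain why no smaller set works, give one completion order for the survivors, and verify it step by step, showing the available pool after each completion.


Abort T_g and T_f.
Key observation: T_c was stuck for good until T_g and T_f gave back (1, 3, 2, 1); in the order shown it finishes at step 3.
No one abort is enough; case by case: T_a alone leaves T_c blocked (short on type-C units and type-A units); T_c alone leaves T_g blocked (short on type-A units); T_g alone leaves T_c blocked (short on type-C units and type-A units); T_i alone leaves T_c blocked (short on type-C units and type-A units); T_f alone leaves T_c blocked (short on type-C units and type-A units).
Survivors finish in the order: T_a, T_i, T_c. Verifying each step (pool after the aborts first):
  pool = (3, 3, 3, 1)
  run T_a (needs (3, 0, 2, 0), free (3, 3, 3, 1)); after release of (0, 0, 0, 2) the pool is (3, 3, 3, 3)
  run T_i (needs (1, 0, 0, 0), free (3, 3, 3, 3)); after release of (1, 0, 1, 0) the pool is (4, 3, 4, 3)
  run T_c (needs (0, 3, 4, 0), free (4, 3, 4, 3)); after release of (2, 1, 1, 1) the pool is (6, 4, 5, 4)


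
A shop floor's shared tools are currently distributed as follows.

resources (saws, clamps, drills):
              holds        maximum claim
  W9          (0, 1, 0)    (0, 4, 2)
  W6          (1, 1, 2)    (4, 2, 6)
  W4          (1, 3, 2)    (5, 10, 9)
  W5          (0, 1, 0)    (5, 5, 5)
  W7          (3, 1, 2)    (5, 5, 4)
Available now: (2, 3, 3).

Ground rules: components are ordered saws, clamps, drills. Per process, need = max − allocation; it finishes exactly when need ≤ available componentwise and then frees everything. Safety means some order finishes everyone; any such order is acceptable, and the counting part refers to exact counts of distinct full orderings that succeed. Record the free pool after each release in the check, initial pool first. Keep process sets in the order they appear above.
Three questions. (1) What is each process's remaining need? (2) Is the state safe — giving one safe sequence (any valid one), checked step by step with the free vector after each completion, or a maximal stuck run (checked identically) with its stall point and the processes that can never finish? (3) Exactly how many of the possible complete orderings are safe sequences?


(1) Outstanding need per process (order saws, clamps, drills):
  W9: (0, 3, 2)
  W6: (3, 1, 4)
  W4: (4, 7, 7)
  W5: (5, 4, 5)
  W7: (2, 4, 2)
(2) SAFE — a valid safe sequence is W9, W7, W6, W5, W4.
Key observation: W9 marks the first exact bind of the order: its need (0, 3, 2) fits the free (2, 3, 3) with zero slack on a requested resource.
Step-by-step check:
  pool = (2, 3, 3)
  W9: need (0, 3, 2) fits (2, 3, 3); releases (0, 1, 0), pool now (2, 4, 3)
  W7: need (2, 4, 2) fits (2, 4, 3); releases (3, 1, 2), pool now (5, 5, 5)
  W6: need (3, 1, 4) fits (5, 5, 5); releases (1, 1, 2), pool now (6, 6, 7)
  W5: need (5, 4, 5) fits (6, 6, 7); releases (0, 1, 0), pool now (6, 7, 7)
  W4: need (4, 7, 7) fits (6, 7, 7); releases (1, 3, 2), pool now (7, 10, 9)
(3) Exactly 2 of the possible complete orderings are safe sequences.


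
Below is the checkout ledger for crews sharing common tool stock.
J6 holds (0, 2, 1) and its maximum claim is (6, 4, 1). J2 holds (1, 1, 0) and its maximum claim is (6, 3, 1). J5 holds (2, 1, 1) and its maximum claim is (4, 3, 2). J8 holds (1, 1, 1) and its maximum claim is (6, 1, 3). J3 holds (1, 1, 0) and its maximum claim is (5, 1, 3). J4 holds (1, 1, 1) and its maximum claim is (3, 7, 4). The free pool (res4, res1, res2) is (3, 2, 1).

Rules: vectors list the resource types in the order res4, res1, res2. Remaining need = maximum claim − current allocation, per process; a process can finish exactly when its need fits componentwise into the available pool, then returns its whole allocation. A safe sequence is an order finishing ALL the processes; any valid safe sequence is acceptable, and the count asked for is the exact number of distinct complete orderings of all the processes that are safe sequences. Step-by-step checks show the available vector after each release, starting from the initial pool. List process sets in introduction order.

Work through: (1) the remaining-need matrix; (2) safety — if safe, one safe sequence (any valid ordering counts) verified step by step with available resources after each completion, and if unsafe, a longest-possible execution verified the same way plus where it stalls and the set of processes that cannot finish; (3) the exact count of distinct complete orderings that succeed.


(1) Need matrix, components ordered res4, res1, res2:
  J6: (6, 2, 0)
  J2: (5, 2, 1)
  J5: (2, 2, 1)
  J8: (5, 0, 2)
  J3: (4, 0, 3)
  J4: (2, 6, 3)
(2) SAFE. One safe sequence: J5, J8, J6, J2, J3, J4.
Key observation: reading the order forward, J5 is the first process whose need (2, 2, 1) meets the free pool (3, 2, 1) exactly on a resource it requests.
Step-by-step check:
  pool = (3, 2, 1)
  run J5 (needs (2, 2, 1), free (3, 2, 1)); after release of (2, 1, 1) the pool is (5, 3, 2)
  run J8 (needs (5, 0, 2), free (5, 3, 2)); after release of (1, 1, 1) the pool is (6, 4, 3)
  run J6 (needs (6, 2, 0), free (6, 4, 3)); after release of (0, 2, 1) the pool is (6, 6, 4)
  run J2 (needs (5, 2, 1), free (6, 6, 4)); after release of (1, 1, 0) the pool is (7, 7, 4)
  run J3 (needs (4, 0, 3), free (7, 7, 4)); after release of (1, 1, 0) the pool is (8, 8, 4)
  run J4 (needs (2, 6, 3), free (8, 8, 4)); after release of (1, 1, 1) the pool is (9, 9, 5)
(3) The exact count: 24 of the possible complete orderings are safe sequences.


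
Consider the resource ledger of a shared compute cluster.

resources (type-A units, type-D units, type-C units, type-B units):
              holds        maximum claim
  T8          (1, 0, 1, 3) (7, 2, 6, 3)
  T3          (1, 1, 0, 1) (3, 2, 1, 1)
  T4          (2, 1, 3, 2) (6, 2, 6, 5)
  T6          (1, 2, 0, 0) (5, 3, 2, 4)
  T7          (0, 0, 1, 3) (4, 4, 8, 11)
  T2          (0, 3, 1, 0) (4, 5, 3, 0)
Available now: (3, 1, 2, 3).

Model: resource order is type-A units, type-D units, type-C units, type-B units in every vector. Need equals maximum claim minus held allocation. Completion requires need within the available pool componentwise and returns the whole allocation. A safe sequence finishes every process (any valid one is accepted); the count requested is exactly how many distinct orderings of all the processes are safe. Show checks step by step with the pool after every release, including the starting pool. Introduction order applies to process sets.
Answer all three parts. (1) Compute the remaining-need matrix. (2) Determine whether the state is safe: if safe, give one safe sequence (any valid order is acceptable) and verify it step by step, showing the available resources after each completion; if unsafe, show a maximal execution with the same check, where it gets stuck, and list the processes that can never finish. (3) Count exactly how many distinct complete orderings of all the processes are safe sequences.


(1) Need matrix, components ordered type-A units, type-D units, type-C units, type-B units:
  T8: (6, 2, 5, 0)
  T3: (2, 1, 1, 0)
  T4: (4, 1, 3, 3)
  T6: (4, 1, 2, 4)
  T7: (4, 4, 7, 8)
  T2: (4, 2, 2, 0)
(2) SAFE, for example via the order T3, T2, T4, T8, T7, T6.
Key observation: T3 is the earliest step where a requested resource binds exactly: need (2, 1, 1, 0), pool (3, 1, 2, 3) at its turn.
Step-by-step check:
  pool = (3, 1, 2, 3)
  T3: need (2, 1, 1, 0) fits (3, 1, 2, 3); releases (1, 1, 0, 1), pool now (4, 2, 2, 4)
  T2: need (4, 2, 2, 0) fits (4, 2, 2, 4); releases (0, 3, 1, 0), pool now (4, 5, 3, 4)
  T4: need (4, 1, 3, 3) fits (4, 5, 3, 4); releases (2, 1, 3, 2), pool now (6, 6, 6, 6)
  T8: need (6, 2, 5, 0) fits (6, 6, 6, 6); releases (1, 0, 1, 3), pool now (7, 6, 7, 9)
  T7: need (4, 4, 7, 8) fits (7, 6, 7, 9); releases (0, 0, 1, 3), pool now (7, 6, 8, 12)
  T6: need (4, 1, 2, 4) fits (7, 6, 8, 12); releases (1, 2, 0, 0), pool now (8, 8, 8, 12)
(3) Precisely 5 of the possible complete orderings are safe sequences.


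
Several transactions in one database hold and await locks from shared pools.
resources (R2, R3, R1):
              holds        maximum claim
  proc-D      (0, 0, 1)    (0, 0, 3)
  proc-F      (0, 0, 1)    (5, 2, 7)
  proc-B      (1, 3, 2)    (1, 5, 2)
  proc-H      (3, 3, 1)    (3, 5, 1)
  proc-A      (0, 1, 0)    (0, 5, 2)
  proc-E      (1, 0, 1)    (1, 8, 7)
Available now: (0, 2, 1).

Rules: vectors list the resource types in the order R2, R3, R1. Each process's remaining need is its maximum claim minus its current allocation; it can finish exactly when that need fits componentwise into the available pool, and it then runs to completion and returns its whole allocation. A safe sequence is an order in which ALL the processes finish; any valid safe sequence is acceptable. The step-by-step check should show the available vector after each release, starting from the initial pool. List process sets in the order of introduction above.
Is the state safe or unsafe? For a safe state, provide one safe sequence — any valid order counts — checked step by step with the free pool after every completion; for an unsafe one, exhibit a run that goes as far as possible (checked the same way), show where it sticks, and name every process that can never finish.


The state is UNSAFE.
Key observation: the wall is R1: completing proc-H, proc-D, proc-B, proc-A brings the pool only to (4, 9, 5), and all the rest need more.
Going as far as possible: proc-H, proc-D, proc-B, proc-A; after that, nothing fits. Step-by-step check:
  pool = (0, 2, 1)
  proc-H: need (0, 2, 0) fits (0, 2, 1); releases (3, 3, 1), pool now (3, 5, 2)
  proc-D: need (0, 0, 2) fits (3, 5, 2); releases (0, 0, 1), pool now (3, 5, 3)
  proc-B: need (0, 2, 0) fits (3, 5, 3); releases (1, 3, 2), pool now (4, 8, 5)
  proc-A: need (0, 4, 2) fits (4, 8, 5); releases (0, 1, 0), pool now (4, 9, 5)
  blocked: proc-F wants (5, 2, 6), pool (4, 9, 5) — not enough R2 and R1
  blocked: proc-E wants (0, 8, 6), pool (4, 9, 5) — not enough R1
Permanently blocked: proc-F and proc-E.


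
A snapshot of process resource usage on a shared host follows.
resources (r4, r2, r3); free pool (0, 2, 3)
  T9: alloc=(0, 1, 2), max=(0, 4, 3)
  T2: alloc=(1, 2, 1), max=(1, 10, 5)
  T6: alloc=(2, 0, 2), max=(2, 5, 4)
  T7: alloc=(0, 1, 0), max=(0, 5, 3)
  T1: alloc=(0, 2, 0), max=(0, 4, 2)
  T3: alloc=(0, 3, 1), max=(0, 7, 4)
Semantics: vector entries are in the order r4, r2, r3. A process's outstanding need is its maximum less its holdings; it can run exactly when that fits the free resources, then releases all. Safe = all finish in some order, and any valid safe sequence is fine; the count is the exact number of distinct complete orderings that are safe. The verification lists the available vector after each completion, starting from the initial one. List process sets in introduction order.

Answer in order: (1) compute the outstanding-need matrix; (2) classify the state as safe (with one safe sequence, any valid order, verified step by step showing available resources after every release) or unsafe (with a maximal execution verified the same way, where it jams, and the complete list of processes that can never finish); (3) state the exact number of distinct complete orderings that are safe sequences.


(1) Outstanding need per process (order r4, r2, r3):
  T9: (0, 3, 1)
  T2: (0, 8, 4)
  T6: (0, 5, 2)
  T7: (0, 4, 3)
  T1: (0, 2, 2)
  T3: (0, 4, 3)
(2) SAFE — a valid safe sequence is T1, T9, T3, T7, T6, T2.
Key observation: the first exact fit in this order is T1 — it needs (0, 2, 2) with (0, 2, 3) free, meeting a requested resource to the last unit.
Walking it through:
  pool = (0, 2, 3)
  run T1 (needs (0, 2, 2), free (0, 2, 3)); after release of (0, 2, 0) the pool is (0, 4, 3)
  run T9 (needs (0, 3, 1), free (0, 4, 3)); after release of (0, 1, 2) the pool is (0, 5, 5)
  run T3 (needs (0, 4, 3), free (0, 5, 5)); after release of (0, 3, 1) the pool is (0, 8, 6)
  run T7 (needs (0, 4, 3), free (0, 8, 6)); after release of (0, 1, 0) the pool is (0, 9, 6)
  run T6 (needs (0, 5, 2), free (0, 9, 6)); after release of (2, 0, 2) the pool is (2, 9, 8)
  run T2 (needs (0, 8, 4), free (2, 9, 8)); after release of (1, 2, 1) the pool is (3, 11, 9)
(3) Exactly 40 of the possible complete orderings are safe sequences.


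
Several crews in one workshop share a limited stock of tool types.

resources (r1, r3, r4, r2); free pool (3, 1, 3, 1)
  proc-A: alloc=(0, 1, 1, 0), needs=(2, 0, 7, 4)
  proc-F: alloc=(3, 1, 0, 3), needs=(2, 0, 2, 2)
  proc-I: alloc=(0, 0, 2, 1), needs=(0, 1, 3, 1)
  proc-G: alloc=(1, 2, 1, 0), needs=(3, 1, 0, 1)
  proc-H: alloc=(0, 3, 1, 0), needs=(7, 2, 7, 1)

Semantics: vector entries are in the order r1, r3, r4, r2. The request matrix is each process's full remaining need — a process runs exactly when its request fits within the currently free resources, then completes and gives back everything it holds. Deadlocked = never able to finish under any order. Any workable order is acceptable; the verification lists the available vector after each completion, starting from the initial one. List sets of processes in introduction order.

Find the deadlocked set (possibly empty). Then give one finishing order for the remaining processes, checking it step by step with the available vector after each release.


Deadlocked set: proc-A and proc-H.
Key observation: even finishing proc-G, proc-I, proc-F leaves just (7, 4, 6, 5) free — too little r4 for any of the remaining processes.
A valid finishing order for the others: proc-G, proc-I, proc-F. Step-by-step check:
  pool = (3, 1, 3, 1)
  proc-G needs (3, 1, 0, 1) <= (3, 1, 3, 1) -> finishes; pool += (1, 2, 1, 0) = (4, 3, 4, 1)
  proc-I needs (0, 1, 3, 1) <= (4, 3, 4, 1) -> finishes; pool += (0, 0, 2, 1) = (4, 3, 6, 2)
  proc-F needs (2, 0, 2, 2) <= (4, 3, 6, 2) -> finishes; pool += (3, 1, 0, 3) = (7, 4, 6, 5)
None of the blocked processes ever fits:
  proc-A still needs (2, 0, 7, 4) but only (7, 4, 6, 5) is free — short on r4
  proc-H still needs (7, 2, 7, 1) but only (7, 4, 6, 5) is free — short on r4
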